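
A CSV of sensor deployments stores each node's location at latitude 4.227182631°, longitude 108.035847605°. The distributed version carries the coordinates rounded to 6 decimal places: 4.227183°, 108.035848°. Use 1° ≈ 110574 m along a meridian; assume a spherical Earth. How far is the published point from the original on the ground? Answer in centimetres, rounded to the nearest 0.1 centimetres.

The latitude changed by -0.000000369° and the longitude by -0.000000395°.
North–south shift: -0.000000369 × 110574 = -0.0408018 m.
East–west at this latitude: -0.000000395° × 110574 × cos 4.22718° ≈ -0.000000395 × 110273 = -0.0435579 m.
Hypotenuse of the two orthogonal shifts: √(0.0408018² + 0.0435579²) = 0.0596832 m.
That is 0.0596832 m = 5.9683 cm.

6.0 centimetres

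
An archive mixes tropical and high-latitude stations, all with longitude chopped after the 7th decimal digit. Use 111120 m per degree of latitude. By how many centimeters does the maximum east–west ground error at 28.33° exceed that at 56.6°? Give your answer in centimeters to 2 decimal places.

Truncating at 7 decimal places can drop up to a full unit in the last place, so the longitude may be off by as much as 1e-07°.
At 28.33°: 1e-07° × 111120 × cos 28.33° = 1e-07 × 111120 × 0.8802 ≈ 0.0097811 m.
At 56.6°: 1e-07° × 111120 × cos 56.6° = 1e-07 × 111120 × 0.5505 ≈ 0.0061169 m.
So the lower-latitude error exceeds the higher by 0.0097811 − 0.0061169 = 0.0036642 m.
That is 0.00366416 m = 0.36642 cm.

0.37 centimeters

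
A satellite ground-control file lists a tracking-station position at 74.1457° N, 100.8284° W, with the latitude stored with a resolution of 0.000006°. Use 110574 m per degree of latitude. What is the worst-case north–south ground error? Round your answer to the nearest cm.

33 cm

With a 0.000006° grid the true value lies within half a step, ±0.000006°/2 = ±3e-06°, of the stored one.
Along the meridian that is 3e-06° × 110574 m/° = 0.331722 m.
That is 0.331722 m = 33.172 cm.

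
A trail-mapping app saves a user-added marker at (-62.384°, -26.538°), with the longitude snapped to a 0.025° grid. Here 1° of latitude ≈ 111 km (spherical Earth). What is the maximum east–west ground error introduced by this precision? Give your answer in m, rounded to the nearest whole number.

643 m

With a 0.025° grid the true value lies within half a step, ±0.025°/2 = ±0.0125°, of the stored one.
At latitude 62.384° a degree of longitude spans 111000 m × cos 62.384° = 111000 × 0.4635 ≈ 51453.3 m.
East–west error: 0.0125° × 51453.3 m/° ≈ 643.167 m.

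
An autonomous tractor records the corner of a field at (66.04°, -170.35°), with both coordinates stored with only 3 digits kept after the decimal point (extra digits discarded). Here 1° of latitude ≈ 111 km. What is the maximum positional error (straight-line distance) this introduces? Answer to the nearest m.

Truncating at 3 decimal places can drop up to a full unit in the last place, so each coordinate may be off by as much as 0.001°.
N–S: 0.001° × 111000 m/° = 111 m.
East–west component at 66.04°: 0.001° × 111000 × cos 66.04° ≈ 0.001 × 45077 ≈ 45.077 m.
The two errors are perpendicular, so the maximum displacement is √(111² + 45.077²) ≈ 119.804 m.

120 m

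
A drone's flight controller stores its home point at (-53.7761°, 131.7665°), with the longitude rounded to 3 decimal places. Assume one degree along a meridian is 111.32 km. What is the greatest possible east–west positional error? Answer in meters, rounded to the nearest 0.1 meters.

32.9 meters

Rounding to 3 decimal places leaves the longitude within ±0.0005° of the true value.
At latitude 53.7761° a degree of longitude spans 111320 m × cos 53.7761° = 111320 × 0.5909 ≈ 65783.7 m.
East–west error: 0.0005° × 65783.7 m/° ≈ 32.8918 m.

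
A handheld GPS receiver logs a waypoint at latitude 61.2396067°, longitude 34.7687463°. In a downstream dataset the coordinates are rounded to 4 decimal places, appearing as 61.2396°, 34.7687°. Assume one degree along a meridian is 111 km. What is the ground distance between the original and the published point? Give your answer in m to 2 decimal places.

2.58 m

Δlat = 61.2396067 − 61.2396 = +0.0000067°; Δlon = 34.7687463 − 34.7687 = +0.0000463°.
N–S: 0.0000067° × 111000 m/° = 0.7437 m.
East–west at this latitude: 0.0000463° × 111000 × cos 61.2396° ≈ 0.0000463 × 53407.4 = 2.47276 m.
Distance: √(0.7437² + 2.47276²) ≈ 2.58218 m.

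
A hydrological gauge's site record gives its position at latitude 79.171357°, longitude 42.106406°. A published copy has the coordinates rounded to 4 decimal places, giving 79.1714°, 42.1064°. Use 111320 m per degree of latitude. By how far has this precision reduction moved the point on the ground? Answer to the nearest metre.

5 metres

The latitude changed by -0.000043° and the longitude by +0.000006°.
North–south shift: -0.000043 × 111320 = -4.78676 m.
East–west at this latitude: 0.000006° × 111320 × cos 79.1714° ≈ 0.000006 × 20913.9 = 0.125483 m.
Hypotenuse of the two orthogonal shifts: √(4.78676² + 0.125483²) = 4.7884 m.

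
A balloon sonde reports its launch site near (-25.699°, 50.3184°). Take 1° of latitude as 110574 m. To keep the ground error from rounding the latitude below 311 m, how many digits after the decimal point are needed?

3 decimal places

One degree of latitude covers 110574 m.
Rounding to N decimal places gives at most 0.5 × 10⁻ᴺ degrees of error, i.e. 0.5 × 10⁻ᴺ × 110574 m.
Setting 55287 × 10⁻ᴺ ≤ 311 gives 10ᴺ ≥ 177.8, i.e. N ≥ 2.25.
N = 2 would give 553 m (too coarse); N = 3 gives 55.3 m ≤ 311 m.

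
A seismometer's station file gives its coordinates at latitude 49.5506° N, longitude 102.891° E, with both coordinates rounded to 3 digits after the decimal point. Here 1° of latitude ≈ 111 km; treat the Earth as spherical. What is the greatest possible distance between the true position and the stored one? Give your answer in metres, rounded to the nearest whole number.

Rounding to 3 decimal places leaves each coordinate within ±0.0005° of the true value.
N–S: 0.0005° × 111000 m/° = 55.5 m.
E–W at 49.5506°: 0.0005° × 111000 × cos 49.5506° = 0.0005 × 111000 × 0.6488 ≈ 36.0071 m.
The two errors are perpendicular, so the maximum displacement is √(55.5² + 36.0071²) ≈ 66.1571 m.

66 metres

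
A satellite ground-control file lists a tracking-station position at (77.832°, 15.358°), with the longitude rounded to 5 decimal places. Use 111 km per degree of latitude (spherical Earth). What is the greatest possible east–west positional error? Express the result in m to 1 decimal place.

Rounding to 5 decimal places leaves the longitude within ±5e-06° of the true value.
One degree of longitude at 77.832° is 111000 × cos 77.832° ≈ 111000 × 0.2108 = 23396.5 m.
So at most 5e-06° × 23396.5 ≈ 0.116982 m east–west.

0.1 m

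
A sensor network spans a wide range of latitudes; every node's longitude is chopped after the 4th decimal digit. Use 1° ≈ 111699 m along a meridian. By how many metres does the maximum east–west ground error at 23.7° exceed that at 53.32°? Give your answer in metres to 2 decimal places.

3.56 metres

Truncating at 4 decimal places can drop up to a full unit in the last place, so the longitude may be off by as much as 0.0001°.
Error at 23.7° = 0.0001° × 111699 × cos 23.7° ≈ 11.17 × 0.9157 = 10.228 m.
Error at 53.32° = 0.0001° × 111699 × cos 53.32° ≈ 11.17 × 0.5973 = 6.6723 m.
Difference: 10.228 − 6.6723 = 3.5556 m.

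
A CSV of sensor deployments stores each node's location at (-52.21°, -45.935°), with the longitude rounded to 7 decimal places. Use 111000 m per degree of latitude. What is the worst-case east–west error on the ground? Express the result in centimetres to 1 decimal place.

Rounding to 7 decimal places leaves the longitude within ±5e-08° of the true value.
Parallels shrink by cos φ, so at 52.21° a degree of longitude is 111000 × 0.6128 ≈ 68017.4 m.
East–west error: 5e-08° × 68017.4 m/° ≈ 0.00340087 m.
That is 0.00340087 m = 0.34009 cm.

0.3 centimetres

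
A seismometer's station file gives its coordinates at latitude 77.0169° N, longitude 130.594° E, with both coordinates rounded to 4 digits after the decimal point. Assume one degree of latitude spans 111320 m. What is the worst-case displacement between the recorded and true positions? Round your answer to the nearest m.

Rounding to 4 decimal places leaves each coordinate within ±5e-05° of the true value.
N–S: 5e-05° × 111320 m/° = 5.566 m.
E–W at 77.0169°: 5e-05° × 111320 × cos 77.0169° = 5e-05 × 111320 × 0.2247 ≈ 1.25048 m.
Combining orthogonally: (5.566² + 1.25048²)^½ ≈ 5.70474 m.

6 m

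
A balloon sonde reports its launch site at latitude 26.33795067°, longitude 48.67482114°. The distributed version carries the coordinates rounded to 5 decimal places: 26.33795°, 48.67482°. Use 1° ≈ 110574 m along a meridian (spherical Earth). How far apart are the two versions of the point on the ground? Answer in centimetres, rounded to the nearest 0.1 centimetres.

Δlat = 26.33795067 − 26.33795 = +0.00000067°; Δlon = 48.67482114 − 48.67482 = +0.00000114°.
North–south shift: 0.00000067 × 110574 = 0.0740846 m.
E–W at 26.3379°: 0.00000114° × 110574 × cos 26.3379° = 0.00000114 × 110574 × 0.8962 ≈ 0.112969 m.
Combined displacement = (0.0740846² + 0.112969²)^½ ≈ 0.135094 m.
That is 0.135094 m = 13.509 cm.

13.5 centimetres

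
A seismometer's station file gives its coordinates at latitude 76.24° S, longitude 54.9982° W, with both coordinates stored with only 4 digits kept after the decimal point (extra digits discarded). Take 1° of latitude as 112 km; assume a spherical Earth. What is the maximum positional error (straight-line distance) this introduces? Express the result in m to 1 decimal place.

Truncating at 4 decimal places can drop up to a full unit in the last place, so each coordinate may be off by as much as 0.0001°.
North–south component: 0.0001° × 112000 = 11.2 m.
Longitude error → 0.0001 × 112000 × cos 76.24° = 0.0001 × 112000 × 0.2379 ≈ 2.66398 m.
The two errors are perpendicular, so the maximum displacement is √(11.2² + 2.66398²) ≈ 11.5125 m.

11.5 m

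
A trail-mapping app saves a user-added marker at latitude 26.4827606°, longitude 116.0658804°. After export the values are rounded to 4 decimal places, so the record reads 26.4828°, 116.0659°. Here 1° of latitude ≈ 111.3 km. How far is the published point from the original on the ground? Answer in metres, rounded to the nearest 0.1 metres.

4.8 metres

Δlat = 26.4827606 − 26.4828 = -0.0000394°; Δlon = 116.0658804 − 116.0659 = -0.0000196°.
N–S: -0.0000394° × 111300 m/° = -4.38522 m.
East–west at this latitude: -0.0000196° × 111300 × cos 26.4828° ≈ -0.0000196 × 99621.1 = -1.95257 m.
Combined displacement = (4.38522² + 1.95257²)^½ ≈ 4.80028 m.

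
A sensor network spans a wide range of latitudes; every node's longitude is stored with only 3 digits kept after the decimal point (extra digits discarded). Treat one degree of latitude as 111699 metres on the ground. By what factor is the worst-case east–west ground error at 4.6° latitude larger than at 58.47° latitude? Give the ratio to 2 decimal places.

1.91

Truncating at 3 decimal places can drop up to a full unit in the last place, so the longitude may be off by as much as 0.001°.
At 4.6°: 0.001° × 111699 × cos 4.6° = 0.001 × 111699 × 0.9968 ≈ 111.34 m.
At 58.47°: 0.001° × 111699 × cos 58.47° = 0.001 × 111699 × 0.5229 ≈ 58.412 m.
The ratio reduces to cos 4.6° / cos 58.47° = 0.9968/0.5229 ≈ 1.9061.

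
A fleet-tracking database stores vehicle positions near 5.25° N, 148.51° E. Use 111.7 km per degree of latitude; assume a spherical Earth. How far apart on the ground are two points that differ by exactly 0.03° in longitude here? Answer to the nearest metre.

3337 metres

One degree of longitude here spans 111700 × cos 5.25° = 111700 × 0.9958 ≈ 111231 m; 0.03° of that is 3336.94 m.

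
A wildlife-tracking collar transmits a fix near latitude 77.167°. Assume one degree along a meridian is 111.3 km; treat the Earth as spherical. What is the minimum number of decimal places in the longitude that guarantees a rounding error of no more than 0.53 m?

At 77.167° one degree of longitude covers 111300 × cos 77.167° ≈ 111300 × 0.2221 ≈ 24720.9 m.
With N decimal places the half-ulp bound is 0.5·10⁻ᴺ°, or 0.5·10⁻ᴺ × 24720.9 m on the ground.
Need 0.5 × 24720.9 × 10⁻ᴺ ≤ 0.53 → 10⁻ᴺ ≤ 4.288e-05, so N ≥ 4.37.
At 4 places the error can reach 1.24 m, but 5 places keeps it to 0.124 m.

5 decimal places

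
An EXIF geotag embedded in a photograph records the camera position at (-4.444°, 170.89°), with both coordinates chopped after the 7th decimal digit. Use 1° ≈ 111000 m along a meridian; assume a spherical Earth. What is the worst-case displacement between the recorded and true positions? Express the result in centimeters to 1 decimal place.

1.6 centimeters

Truncating at 7 decimal places can drop up to a full unit in the last place, so each coordinate may be off by as much as 1e-07°.
North–south component: 1e-07° × 111000 = 0.0111 m.
Longitude error → 1e-07 × 111000 × cos 4.444° = 1e-07 × 111000 × 0.9970 ≈ 0.0110666 m.
Worst case both components are at the extreme and orthogonal: √(0.0111² + 0.0110666²) ≈ 0.0156742 m.
That is 0.0156742 m = 1.5674 cm.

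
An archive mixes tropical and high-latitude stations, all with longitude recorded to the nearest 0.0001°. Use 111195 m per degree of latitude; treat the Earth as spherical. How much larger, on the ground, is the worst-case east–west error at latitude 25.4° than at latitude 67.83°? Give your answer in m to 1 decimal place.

2.9 m

Rounding to 4 decimal places leaves the longitude within ±5e-05° of the true value.
At 25.4°: 5e-05° × 111195 × cos 25.4° = 5e-05 × 111195 × 0.9033 ≈ 5.0223 m.
At 67.83°: 5e-05° × 111195 × cos 67.83° = 5e-05 × 111195 × 0.3774 ≈ 2.098 m.
So the lower-latitude error exceeds the higher by 5.0223 − 2.098 = 2.9243 m.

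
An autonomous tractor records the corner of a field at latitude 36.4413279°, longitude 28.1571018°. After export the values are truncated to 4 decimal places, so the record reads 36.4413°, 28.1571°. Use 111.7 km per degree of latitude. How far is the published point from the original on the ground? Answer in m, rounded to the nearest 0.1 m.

3.1 m

The latitude changed by +0.0000279° and the longitude by +0.0000018°.
North–south shift: 0.0000279 × 111700 = 3.11643 m.
E–W at 36.4413°: 0.0000018° × 111700 × cos 36.4413° = 0.0000018 × 111700 × 0.8045 ≈ 0.161746 m.
Combined displacement = (3.11643² + 0.161746²)^½ ≈ 3.12062 m.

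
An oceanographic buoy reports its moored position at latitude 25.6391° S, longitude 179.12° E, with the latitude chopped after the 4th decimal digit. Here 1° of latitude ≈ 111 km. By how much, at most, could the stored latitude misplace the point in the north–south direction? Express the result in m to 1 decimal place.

Truncating at 4 decimal places can drop up to a full unit in the last place, so the latitude may be off by as much as 0.0001°.
Along the meridian that is 0.0001° × 111000 m/° = 11.1 m.

11.1 m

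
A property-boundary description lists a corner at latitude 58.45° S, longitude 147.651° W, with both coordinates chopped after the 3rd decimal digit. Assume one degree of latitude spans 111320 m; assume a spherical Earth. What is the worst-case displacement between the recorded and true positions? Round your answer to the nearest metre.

Truncating at 3 decimal places can drop up to a full unit in the last place, so each coordinate may be off by as much as 0.001°.
North–south component: 0.001° × 111320 = 111.32 m.
East–west component at 58.45°: 0.001° × 111320 × cos 58.45° ≈ 0.001 × 58247.3 ≈ 58.2473 m.
Combining orthogonally: (111.32² + 58.2473²)^½ ≈ 125.638 m.

126 metres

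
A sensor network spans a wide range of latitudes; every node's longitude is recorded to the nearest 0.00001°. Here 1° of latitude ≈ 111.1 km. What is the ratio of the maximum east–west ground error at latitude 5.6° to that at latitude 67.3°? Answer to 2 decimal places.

2.58

Rounding to 5 decimal places leaves the longitude within ±5e-06° of the true value.
Error at 5.6° = 5e-06° × 111100 × cos 5.6° ≈ 0.5555 × 0.9952 = 0.55285 m.
At 67.3°: 5e-06° × 111100 × cos 67.3° = 5e-06 × 111100 × 0.3859 ≈ 0.21437 m.
The ratio reduces to cos 5.6° / cos 67.3° = 0.9952/0.3859 ≈ 2.5789.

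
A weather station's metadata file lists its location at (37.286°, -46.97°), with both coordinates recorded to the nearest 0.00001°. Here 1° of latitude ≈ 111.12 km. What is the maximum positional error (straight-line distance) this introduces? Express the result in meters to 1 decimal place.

0.7 meters

Rounding to 5 decimal places leaves each coordinate within ±5e-06° of the true value.
N–S: 5e-06° × 111120 m/° = 0.5556 m.
Longitude error → 5e-06 × 111120 × cos 37.286° = 5e-06 × 111120 × 0.7956 ≈ 0.442047 m.
Worst case both components are at the extreme and orthogonal: √(0.5556² + 0.442047²) ≈ 0.709998 m.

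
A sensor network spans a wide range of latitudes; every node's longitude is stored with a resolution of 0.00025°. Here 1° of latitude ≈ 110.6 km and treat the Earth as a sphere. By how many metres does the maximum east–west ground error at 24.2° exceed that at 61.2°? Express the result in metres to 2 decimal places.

With a 0.00025° grid the true value lies within half a step, ±0.00025°/2 = ±0.000125°, of the stored one.
Error at 24.2° = 0.000125° × 110600 × cos 24.2° ≈ 13.825 × 0.9121 = 12.61 m.
At 61.2°: 0.000125° × 110600 × cos 61.2° = 0.000125 × 110600 × 0.4818 ≈ 6.6602 m.
Difference: 12.61 − 6.6602 = 5.9498 m.

5.95 metres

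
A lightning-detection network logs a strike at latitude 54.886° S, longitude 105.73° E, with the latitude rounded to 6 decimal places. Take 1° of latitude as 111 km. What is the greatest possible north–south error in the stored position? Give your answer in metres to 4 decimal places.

Rounding to 6 decimal places leaves the latitude within ±5e-07° of the true value.
So the N–S error is at most 5e-07 × 111000 = 0.0555 m.

0.0555 metres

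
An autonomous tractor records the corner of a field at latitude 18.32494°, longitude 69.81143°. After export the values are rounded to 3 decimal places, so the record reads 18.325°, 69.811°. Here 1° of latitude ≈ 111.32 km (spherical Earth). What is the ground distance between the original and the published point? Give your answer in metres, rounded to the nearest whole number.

46 metres

The latitude changed by -0.00006° and the longitude by +0.00043°.
North–south shift: -0.00006 × 111320 = -6.6792 m.
East–west at this latitude: 0.00043° × 111320 × cos 18.325° ≈ 0.00043 × 105675 = 45.4402 m.
Distance: √(6.6792² + 45.4402²) ≈ 45.9284 m.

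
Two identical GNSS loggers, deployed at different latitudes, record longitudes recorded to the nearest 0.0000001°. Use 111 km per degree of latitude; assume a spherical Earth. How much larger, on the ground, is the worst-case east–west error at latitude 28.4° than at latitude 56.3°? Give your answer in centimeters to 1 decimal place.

0.2 centimeters

Rounding to 7 decimal places leaves the longitude within ±5e-08° of the true value.
Error at 28.4° = 5e-08° × 111000 × cos 28.4° ≈ 0.00555 × 0.8796 = 0.004882 m.
Error at 56.3° = 5e-08° × 111000 × cos 56.3° ≈ 0.00555 × 0.5548 = 0.0030794 m.
So the lower-latitude error exceeds the higher by 0.004882 − 0.0030794 = 0.0018027 m.
That is 0.00180266 m = 0.18027 cm.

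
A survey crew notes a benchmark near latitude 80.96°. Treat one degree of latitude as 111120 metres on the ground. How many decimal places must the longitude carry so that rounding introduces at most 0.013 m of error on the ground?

At 80.96° one degree of longitude covers 111120 × cos 80.96° ≈ 111120 × 0.1571 ≈ 17459.6 m.
N decimal places → at most half a unit in the last place, 0.5 × 10⁻ᴺ° = 17459.6/2 × 10⁻ᴺ m.
Need 0.5 × 17459.6 × 10⁻ᴺ ≤ 0.013 → 10⁻ᴺ ≤ 1.489e-06, so N ≥ 5.83.
So 6 decimal places suffice (0.00873 m); 5 would allow up to 0.0873 m.

6 decimal places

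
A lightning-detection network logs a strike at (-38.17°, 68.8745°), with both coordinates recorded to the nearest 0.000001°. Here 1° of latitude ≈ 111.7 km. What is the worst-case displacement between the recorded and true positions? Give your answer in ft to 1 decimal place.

0.2 ft

Rounding to 6 decimal places leaves each coordinate within ±5e-07° of the true value.
North–south component: 5e-07° × 111700 = 0.05585 m.
Longitude error → 5e-07 × 111700 × cos 38.17° = 5e-07 × 111700 × 0.7862 ≈ 0.0439082 m.
Worst case both components are at the extreme and orthogonal: √(0.05585² + 0.0439082²) ≈ 0.0710433 m.
In feet: 0.0710433 m ÷ 0.3048 ≈ 0.23308 ft.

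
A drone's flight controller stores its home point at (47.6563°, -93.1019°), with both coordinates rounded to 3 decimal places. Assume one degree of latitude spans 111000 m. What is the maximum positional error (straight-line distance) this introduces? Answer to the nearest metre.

Rounding to 3 decimal places leaves each coordinate within ±0.0005° of the true value.
N–S: 0.0005° × 111000 m/° = 55.5 m.
East–west component at 47.6563°: 0.0005° × 111000 × cos 47.6563° ≈ 0.0005 × 74767 ≈ 37.3835 m.
Worst case both components are at the extreme and orthogonal: √(55.5² + 37.3835²) ≈ 66.9162 m.

67 metres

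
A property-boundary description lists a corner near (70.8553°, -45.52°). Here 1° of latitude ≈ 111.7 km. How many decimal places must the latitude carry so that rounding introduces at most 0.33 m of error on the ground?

6

One degree of latitude covers 111700 m.
With N decimal places the half-ulp bound is 0.5·10⁻ᴺ°, or 0.5·10⁻ᴺ × 111700 m on the ground.
Setting 55850 × 10⁻ᴺ ≤ 0.33 gives 10ᴺ ≥ 1.692e+05, i.e. N ≥ 5.23.
N = 5 would give 0.558 m (too coarse); N = 6 gives 0.0558 m ≤ 0.33 m.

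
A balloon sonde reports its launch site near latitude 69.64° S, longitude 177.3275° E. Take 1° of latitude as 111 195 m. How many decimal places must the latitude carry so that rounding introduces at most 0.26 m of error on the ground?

One degree of latitude covers 111195 m.
With N decimal places the half-ulp bound is 0.5·10⁻ᴺ°, or 0.5·10⁻ᴺ × 111195 m on the ground.
Need 0.5 × 111195 × 10⁻ᴺ ≤ 0.26 → 10⁻ᴺ ≤ 4.676e-06, so N ≥ 5.33.
So 6 decimal places suffice (0.0556 m); 5 would allow up to 0.556 m.

6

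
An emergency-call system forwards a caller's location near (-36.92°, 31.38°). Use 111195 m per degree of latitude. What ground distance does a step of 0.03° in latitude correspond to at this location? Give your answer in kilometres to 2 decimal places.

Along a meridian 0.03° is 0.03 × 111195 = 3335.85 m.
That is 3335.85 m = 3.3358 km.

3.34 kilometres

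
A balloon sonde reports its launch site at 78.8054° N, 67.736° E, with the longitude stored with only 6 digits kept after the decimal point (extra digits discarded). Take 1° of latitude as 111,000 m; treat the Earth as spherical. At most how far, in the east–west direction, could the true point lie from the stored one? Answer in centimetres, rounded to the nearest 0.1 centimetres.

Truncating at 6 decimal places can drop up to a full unit in the last place, so the longitude may be off by as much as 1e-06°.
One degree of longitude at 78.8054° is 111000 × cos 78.8054° ≈ 111000 × 0.1941 = 21549.8 m.
So at most 1e-06° × 21549.8 ≈ 0.0215498 m east–west.
That is 0.0215498 m = 2.155 cm.

2.2 centimetres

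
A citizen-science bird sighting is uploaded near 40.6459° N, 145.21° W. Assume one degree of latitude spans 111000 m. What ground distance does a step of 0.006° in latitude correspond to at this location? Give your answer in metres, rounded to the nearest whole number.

666 metres

Along a meridian 0.006° is 0.006 × 111000 = 666 m.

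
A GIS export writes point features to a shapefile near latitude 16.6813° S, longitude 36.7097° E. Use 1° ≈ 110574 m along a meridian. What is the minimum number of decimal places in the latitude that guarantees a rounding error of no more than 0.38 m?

6 decimal places

One degree of latitude covers 110574 m.
N decimal places → at most half a unit in the last place, 0.5 × 10⁻ᴺ° = 110574/2 × 10⁻ᴺ m.
Need 0.5 × 110574 × 10⁻ᴺ ≤ 0.38 → 10⁻ᴺ ≤ 6.873e-06, so N ≥ 5.16.
N = 5 would give 0.553 m (too coarse); N = 6 gives 0.0553 m ≤ 0.38 m.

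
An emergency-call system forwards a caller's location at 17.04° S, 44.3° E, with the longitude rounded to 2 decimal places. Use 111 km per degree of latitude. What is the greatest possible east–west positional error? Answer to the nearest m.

531 m

Rounding to 2 decimal places leaves the longitude within ±0.005° of the true value.
At latitude 17.04° a degree of longitude spans 111000 m × cos 17.04° = 111000 × 0.9561 ≈ 106127 m.
Maximum E–W displacement: 0.005 × 106127 = 530.636 m.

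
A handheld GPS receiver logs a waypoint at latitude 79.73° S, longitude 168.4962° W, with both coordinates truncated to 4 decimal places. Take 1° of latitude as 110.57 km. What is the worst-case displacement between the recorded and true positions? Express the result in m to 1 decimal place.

11.2 m

Truncating at 4 decimal places can drop up to a full unit in the last place, so each coordinate may be off by as much as 0.0001°.
N–S: 0.0001° × 110570 m/° = 11.057 m.
E–W at 79.73°: 0.0001° × 110570 × cos 79.73° = 0.0001 × 110570 × 0.1783 ≈ 1.97132 m.
Worst case both components are at the extreme and orthogonal: √(11.057² + 1.97132²) ≈ 11.2314 m.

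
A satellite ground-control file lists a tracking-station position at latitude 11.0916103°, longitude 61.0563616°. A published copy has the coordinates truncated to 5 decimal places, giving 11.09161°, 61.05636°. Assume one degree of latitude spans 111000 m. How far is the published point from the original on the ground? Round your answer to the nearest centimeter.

18 centimeters

Δlat = 11.0916103 − 11.09161 = +0.0000003°; Δlon = 61.0563616 − 61.05636 = +0.0000016°.
N–S: 0.0000003° × 111000 m/° = 0.0333 m.
E–W at 11.0916°: 0.0000016° × 111000 × cos 11.0916° = 0.0000016 × 111000 × 0.9813 ≈ 0.174283 m.
Hypotenuse of the two orthogonal shifts: √(0.0333² + 0.174283²) = 0.177435 m.
That is 0.177435 m = 17.744 cm.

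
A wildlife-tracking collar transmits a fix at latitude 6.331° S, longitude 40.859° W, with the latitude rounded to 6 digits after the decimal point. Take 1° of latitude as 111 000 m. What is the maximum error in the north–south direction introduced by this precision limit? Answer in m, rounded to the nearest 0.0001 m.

Rounding to 6 decimal places leaves the latitude within ±5e-07° of the true value.
North–south distance: 5e-07° × 111000 m/° = 0.0555 m.

0.0555 m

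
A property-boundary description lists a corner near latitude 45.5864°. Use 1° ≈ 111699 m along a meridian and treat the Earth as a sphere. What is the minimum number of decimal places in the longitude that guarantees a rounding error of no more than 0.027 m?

At 45.5864° one degree of longitude covers 111699 × cos 45.5864° ≈ 111699 × 0.6998 ≈ 78170.6 m.
Rounding to N decimal places gives at most 0.5 × 10⁻ᴺ degrees of error, i.e. 0.5 × 10⁻ᴺ × 78170.6 m.
Setting 39085.3 × 10⁻ᴺ ≤ 0.027 gives 10ᴺ ≥ 1.448e+06, i.e. N ≥ 6.16.
At 6 places the error can reach 0.0391 m, but 7 places keeps it to 0.00391 m.

7 decimal places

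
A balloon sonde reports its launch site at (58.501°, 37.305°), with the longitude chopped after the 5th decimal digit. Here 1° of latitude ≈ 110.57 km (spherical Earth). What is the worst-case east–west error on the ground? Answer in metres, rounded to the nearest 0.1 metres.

Truncating at 5 decimal places can drop up to a full unit in the last place, so the longitude may be off by as much as 1e-05°.
Parallels shrink by cos φ, so at 58.501° a degree of longitude is 110570 × 0.5225 ≈ 57771 m.
Maximum E–W displacement: 1e-05 × 57771 = 0.57771 m.

0.6 metres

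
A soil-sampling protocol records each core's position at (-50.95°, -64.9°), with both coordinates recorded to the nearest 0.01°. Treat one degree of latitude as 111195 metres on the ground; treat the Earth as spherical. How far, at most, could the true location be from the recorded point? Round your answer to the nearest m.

657 m

Rounding to 2 decimal places leaves each coordinate within ±0.005° of the true value.
Latitude error → 0.005 × 111195 = 555.975 m along the meridian.
East–west component at 50.95°: 0.005° × 111195 × cos 50.95° ≈ 0.005 × 70052.7 ≈ 350.263 m.
The two errors are perpendicular, so the maximum displacement is √(555.975² + 350.263²) ≈ 657.109 m.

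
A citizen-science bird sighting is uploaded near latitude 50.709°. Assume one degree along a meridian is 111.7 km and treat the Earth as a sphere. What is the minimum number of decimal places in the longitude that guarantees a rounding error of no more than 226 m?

3 decimal places

At 50.709° one degree of longitude covers 111700 × cos 50.709° ≈ 111700 × 0.6333 ≈ 70735.1 m.
N decimal places → at most half a unit in the last place, 0.5 × 10⁻ᴺ° = 70735.1/2 × 10⁻ᴺ m.
Setting 35367.5 × 10⁻ᴺ ≤ 226 gives 10ᴺ ≥ 156.5, i.e. N ≥ 2.19.
At 2 places the error can reach 354 m, but 3 places keeps it to 35.4 m.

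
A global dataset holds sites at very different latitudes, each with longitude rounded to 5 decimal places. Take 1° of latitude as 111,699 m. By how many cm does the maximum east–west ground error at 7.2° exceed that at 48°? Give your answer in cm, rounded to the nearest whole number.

18 cm

Rounding to 5 decimal places leaves the longitude within ±5e-06° of the true value.
Error at 7.2° = 5e-06° × 111699 × cos 7.2° ≈ 0.5585 × 0.9921 = 0.55409 m.
Error at 48° = 5e-06° × 111699 × cos 48° ≈ 0.5585 × 0.6691 = 0.37371 m.
Difference: 0.55409 − 0.37371 = 0.18039 m.
That is 0.180385 m = 18.039 cm.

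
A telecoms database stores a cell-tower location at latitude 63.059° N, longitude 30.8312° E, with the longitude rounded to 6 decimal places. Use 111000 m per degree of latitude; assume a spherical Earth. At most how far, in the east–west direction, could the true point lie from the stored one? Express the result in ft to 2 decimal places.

Rounding to 6 decimal places leaves the longitude within ±5e-07° of the true value.
Parallels shrink by cos φ, so at 63.059° a degree of longitude is 111000 × 0.4531 ≈ 50291.1 m.
Maximum E–W displacement: 5e-07 × 50291.1 = 0.0251455 m.
Converting: 0.0251455 m × 3.2808 ft/m ≈ 0.082498 ft.

0.08 ft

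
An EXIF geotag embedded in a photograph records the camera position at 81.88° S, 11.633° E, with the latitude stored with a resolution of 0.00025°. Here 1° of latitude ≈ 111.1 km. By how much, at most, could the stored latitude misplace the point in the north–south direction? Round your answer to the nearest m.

14 m

With a 0.00025° grid the true value lies within half a step, ±0.00025°/2 = ±0.000125°, of the stored one.
Along the meridian that is 0.000125° × 111100 m/° = 13.8875 m.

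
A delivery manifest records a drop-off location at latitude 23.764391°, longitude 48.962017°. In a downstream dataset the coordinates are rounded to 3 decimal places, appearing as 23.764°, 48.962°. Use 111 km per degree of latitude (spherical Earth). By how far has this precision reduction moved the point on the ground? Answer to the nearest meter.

43 meters

The latitude changed by +0.000391° and the longitude by +0.000017°.
N–S: 0.000391° × 111000 m/° = 43.401 m.
East–west at this latitude: 0.000017° × 111000 × cos 23.764° ≈ 0.000017 × 101589 = 1.72701 m.
Hypotenuse of the two orthogonal shifts: √(43.401² + 1.72701²) = 43.4353 m.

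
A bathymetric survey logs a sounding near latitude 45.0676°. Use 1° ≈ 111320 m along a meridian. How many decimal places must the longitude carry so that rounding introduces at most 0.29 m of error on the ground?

At 45.0676° one degree of longitude covers 111320 × cos 45.0676° ≈ 111320 × 0.7063 ≈ 78622.2 m.
With N decimal places the half-ulp bound is 0.5·10⁻ᴺ°, or 0.5·10⁻ᴺ × 78622.2 m on the ground.
Need 0.5 × 78622.2 × 10⁻ᴺ ≤ 0.29 → 10⁻ᴺ ≤ 7.377e-06, so N ≥ 5.13.
At 5 places the error can reach 0.393 m, but 6 places keeps it to 0.0393 m.

6 decimal places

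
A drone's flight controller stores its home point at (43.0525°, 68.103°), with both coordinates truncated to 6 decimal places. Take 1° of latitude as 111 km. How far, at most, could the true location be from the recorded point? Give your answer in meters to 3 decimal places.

Truncating at 6 decimal places can drop up to a full unit in the last place, so each coordinate may be off by as much as 1e-06°.
N–S: 1e-06° × 111000 m/° = 0.111 m.
E–W at 43.0525°: 1e-06° × 111000 × cos 43.0525° = 1e-06 × 111000 × 0.7307 ≈ 0.0811109 m.
Combining orthogonally: (0.111² + 0.0811109²)^½ ≈ 0.137477 m.

0.137 meters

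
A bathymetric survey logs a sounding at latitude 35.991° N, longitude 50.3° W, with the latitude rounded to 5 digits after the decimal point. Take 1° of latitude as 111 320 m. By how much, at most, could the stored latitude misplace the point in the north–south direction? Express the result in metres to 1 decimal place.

0.6 metres

Rounding to 5 decimal places leaves the latitude within ±5e-06° of the true value.
So the N–S error is at most 5e-06 × 111320 = 0.5566 m.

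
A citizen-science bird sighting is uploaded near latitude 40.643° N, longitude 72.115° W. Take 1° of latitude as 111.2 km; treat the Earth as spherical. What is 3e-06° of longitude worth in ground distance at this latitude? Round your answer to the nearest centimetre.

At 40.643° a degree of longitude is 111200 × cos 40.643° ≈ 84376.6 m, so 3e-06° corresponds to 0.25313 m.
That is 0.25313 m = 25.313 cm.

25 centimetres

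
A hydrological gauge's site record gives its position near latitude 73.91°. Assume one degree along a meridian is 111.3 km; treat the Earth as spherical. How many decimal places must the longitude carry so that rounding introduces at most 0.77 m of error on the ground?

5 decimal places

At 73.91° one degree of longitude covers 111300 × cos 73.91° ≈ 111300 × 0.2771 ≈ 30846.5 m.
N decimal places → at most half a unit in the last place, 0.5 × 10⁻ᴺ° = 30846.5/2 × 10⁻ᴺ m.
Need 0.5 × 30846.5 × 10⁻ᴺ ≤ 0.77 → 10⁻ᴺ ≤ 4.992e-05, so N ≥ 4.30.
At 4 places the error can reach 1.54 m, but 5 places keeps it to 0.154 m.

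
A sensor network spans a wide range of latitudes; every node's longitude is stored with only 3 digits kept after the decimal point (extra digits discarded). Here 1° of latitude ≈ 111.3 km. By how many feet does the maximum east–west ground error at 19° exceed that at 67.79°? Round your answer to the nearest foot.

Truncating at 3 decimal places can drop up to a full unit in the last place, so the longitude may be off by as much as 0.001°.
Error at 19° = 0.001° × 111300 × cos 19° ≈ 111.3 × 0.9455 = 105.24 m.
At 67.79°: 0.001° × 111300 × cos 67.79° = 0.001 × 111300 × 0.3780 ≈ 42.072 m.
So the lower-latitude error exceeds the higher by 105.24 − 42.072 = 63.165 m.
In feet: 63.1646 m ÷ 0.3048 ≈ 207.23 ft.

207 feet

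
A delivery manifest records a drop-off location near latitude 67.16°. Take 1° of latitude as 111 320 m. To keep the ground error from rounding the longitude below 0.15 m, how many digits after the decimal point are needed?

At 67.16° one degree of longitude covers 111320 × cos 67.16° ≈ 111320 × 0.3882 ≈ 43209.9 m.
N decimal places → at most half a unit in the last place, 0.5 × 10⁻ᴺ° = 43209.9/2 × 10⁻ᴺ m.
Need 0.5 × 43209.9 × 10⁻ᴺ ≤ 0.15 → 10⁻ᴺ ≤ 6.943e-06, so N ≥ 5.16.
N = 5 would give 0.216 m (too coarse); N = 6 gives 0.0216 m ≤ 0.15 m.

6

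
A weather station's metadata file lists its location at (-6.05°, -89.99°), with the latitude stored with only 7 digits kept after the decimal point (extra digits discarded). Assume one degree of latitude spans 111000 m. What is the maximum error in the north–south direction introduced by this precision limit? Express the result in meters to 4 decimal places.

0.0111 meters

Truncating at 7 decimal places can drop up to a full unit in the last place, so the latitude may be off by as much as 1e-07°.
So the N–S error is at most 1e-07 × 111000 = 0.0111 m.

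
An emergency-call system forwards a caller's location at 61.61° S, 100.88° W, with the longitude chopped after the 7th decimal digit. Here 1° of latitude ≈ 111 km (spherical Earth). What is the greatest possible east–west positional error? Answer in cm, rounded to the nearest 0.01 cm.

Truncating at 7 decimal places can drop up to a full unit in the last place, so the longitude may be off by as much as 1e-07°.
One degree of longitude at 61.61° is 111000 × cos 61.61° ≈ 111000 × 0.4755 = 52777.2 m.
Maximum E–W displacement: 1e-07 × 52777.2 = 0.00527772 m.
That is 0.00527772 m = 0.52777 cm.

0.53 cm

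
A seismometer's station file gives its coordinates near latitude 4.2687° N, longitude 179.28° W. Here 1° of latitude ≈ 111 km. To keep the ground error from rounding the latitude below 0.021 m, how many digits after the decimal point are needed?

One degree of latitude covers 111000 m.
N decimal places → at most half a unit in the last place, 0.5 × 10⁻ᴺ° = 111000/2 × 10⁻ᴺ m.
Need 0.5 × 111000 × 10⁻ᴺ ≤ 0.021 → 10⁻ᴺ ≤ 3.784e-07, so N ≥ 6.42.
N = 6 would give 0.0555 m (too coarse); N = 7 gives 0.00555 m ≤ 0.021 m.

7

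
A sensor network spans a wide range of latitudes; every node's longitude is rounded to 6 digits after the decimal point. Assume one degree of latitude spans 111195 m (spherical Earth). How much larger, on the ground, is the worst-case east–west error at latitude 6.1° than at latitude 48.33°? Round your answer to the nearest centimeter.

2 centimeters

Rounding to 6 decimal places leaves the longitude within ±5e-07° of the true value.
At 6.1°: 5e-07° × 111195 × cos 6.1° = 5e-07 × 111195 × 0.9943 ≈ 0.055283 m.
At 48.33°: 5e-07° × 111195 × cos 48.33° = 5e-07 × 111195 × 0.6648 ≈ 0.036963 m.
So the lower-latitude error exceeds the higher by 0.055283 − 0.036963 = 0.018319 m.
That is 0.0183193 m = 1.8319 cm.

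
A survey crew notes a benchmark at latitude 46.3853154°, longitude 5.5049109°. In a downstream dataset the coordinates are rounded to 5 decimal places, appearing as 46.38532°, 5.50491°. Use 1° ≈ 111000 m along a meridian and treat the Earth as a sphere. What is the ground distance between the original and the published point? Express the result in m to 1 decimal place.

0.5 m

Δlat = 46.3853154 − 46.38532 = -0.0000046°; Δlon = 5.5049109 − 5.50491 = +0.0000009°.
N–S: -0.0000046° × 111000 m/° = -0.5106 m.
East–west at this latitude: 0.0000009° × 111000 × cos 46.3853° ≈ 0.0000009 × 76568.4 = 0.0689115 m.
Combined displacement = (0.5106² + 0.0689115²)^½ ≈ 0.515229 m.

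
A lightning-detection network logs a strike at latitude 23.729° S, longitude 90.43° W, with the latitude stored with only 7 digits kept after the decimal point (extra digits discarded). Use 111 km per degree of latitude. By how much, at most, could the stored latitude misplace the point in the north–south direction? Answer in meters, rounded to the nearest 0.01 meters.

0.01 meters

Truncating at 7 decimal places can drop up to a full unit in the last place, so the latitude may be off by as much as 1e-07°.
North–south distance: 1e-07° × 111000 m/° = 0.0111 m.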